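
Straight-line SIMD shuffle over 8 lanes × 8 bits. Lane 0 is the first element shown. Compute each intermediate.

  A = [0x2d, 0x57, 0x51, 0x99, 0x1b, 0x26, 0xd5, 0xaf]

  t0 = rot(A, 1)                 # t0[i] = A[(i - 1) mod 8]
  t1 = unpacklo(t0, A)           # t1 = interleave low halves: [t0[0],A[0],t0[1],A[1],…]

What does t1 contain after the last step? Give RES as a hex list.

RES = [ 0xaf  0x2d  0x2d  0x57  0x57  0x51  0x51  0x99 ]

  t0: af 2d 57 51 99 1b 26 d5
  t1: af 2d 2d 57 57 51 51 99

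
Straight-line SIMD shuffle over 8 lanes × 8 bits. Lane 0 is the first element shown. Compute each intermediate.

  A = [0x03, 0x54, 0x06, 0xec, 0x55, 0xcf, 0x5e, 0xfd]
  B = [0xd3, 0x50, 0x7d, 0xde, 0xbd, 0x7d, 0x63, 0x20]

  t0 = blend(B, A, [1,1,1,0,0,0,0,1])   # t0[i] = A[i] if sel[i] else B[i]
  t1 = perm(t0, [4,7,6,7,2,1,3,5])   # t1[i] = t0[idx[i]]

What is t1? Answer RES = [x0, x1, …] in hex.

  t0: 03 54 06 de bd 7d 63 fd
  t1: bd fd 63 fd 06 54 de 7d

RES = [0xbd, 0xfd, 0x63, 0xfd, 0x06, 0x54, 0xde, 0x7d]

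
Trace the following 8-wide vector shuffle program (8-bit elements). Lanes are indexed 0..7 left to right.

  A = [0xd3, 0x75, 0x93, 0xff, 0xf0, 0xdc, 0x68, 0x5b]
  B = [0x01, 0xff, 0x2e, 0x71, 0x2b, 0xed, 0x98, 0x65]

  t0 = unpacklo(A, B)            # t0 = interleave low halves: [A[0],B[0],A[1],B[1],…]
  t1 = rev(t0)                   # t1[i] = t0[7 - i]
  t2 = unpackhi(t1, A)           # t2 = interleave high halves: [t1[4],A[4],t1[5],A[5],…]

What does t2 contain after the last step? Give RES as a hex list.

t0 = [0xd3, 0x01, 0x75, 0xff, 0x93, 0x2e, 0xff, 0x71]
t1 = [0x71, 0xff, 0x2e, 0x93, 0xff, 0x75, 0x01, 0xd3]
t2 = [0xff, 0xf0, 0x75, 0xdc, 0x01, 0x68, 0xd3, 0x5b]

RES = [ 0xff  0xf0  0x75  0xdc  0x01  0x68  0xd3  0x5b ]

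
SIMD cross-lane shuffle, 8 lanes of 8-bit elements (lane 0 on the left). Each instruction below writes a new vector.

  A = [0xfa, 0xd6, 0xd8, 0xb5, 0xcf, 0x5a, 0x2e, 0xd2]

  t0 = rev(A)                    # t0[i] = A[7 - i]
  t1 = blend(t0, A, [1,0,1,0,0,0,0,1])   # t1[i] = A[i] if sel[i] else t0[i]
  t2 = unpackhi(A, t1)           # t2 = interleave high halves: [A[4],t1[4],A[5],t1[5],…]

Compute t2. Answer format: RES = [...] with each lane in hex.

RES = [0xcf, 0xb5, 0x5a, 0xd8, 0x2e, 0xd6, 0xd2, 0xd2]

t0 = [0xd2, 0x2e, 0x5a, 0xcf, 0xb5, 0xd8, 0xd6, 0xfa]
t1 = [0xfa, 0x2e, 0xd8, 0xcf, 0xb5, 0xd8, 0xd6, 0xd2]
t2 = [0xcf, 0xb5, 0x5a, 0xd8, 0x2e, 0xd6, 0xd2, 0xd2]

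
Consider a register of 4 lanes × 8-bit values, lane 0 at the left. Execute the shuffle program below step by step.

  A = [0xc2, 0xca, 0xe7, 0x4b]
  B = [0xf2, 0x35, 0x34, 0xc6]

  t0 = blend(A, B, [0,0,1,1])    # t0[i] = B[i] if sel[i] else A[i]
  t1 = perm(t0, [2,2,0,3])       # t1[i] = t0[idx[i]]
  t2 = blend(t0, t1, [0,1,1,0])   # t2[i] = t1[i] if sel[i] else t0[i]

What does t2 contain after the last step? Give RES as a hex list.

RES = [0xc2, 0x34, 0xc2, 0xc6]

→ t0 |c2|ca|34|c6|
→ t1 |34|34|c2|c6|
→ t2 |c2|34|c2|c6|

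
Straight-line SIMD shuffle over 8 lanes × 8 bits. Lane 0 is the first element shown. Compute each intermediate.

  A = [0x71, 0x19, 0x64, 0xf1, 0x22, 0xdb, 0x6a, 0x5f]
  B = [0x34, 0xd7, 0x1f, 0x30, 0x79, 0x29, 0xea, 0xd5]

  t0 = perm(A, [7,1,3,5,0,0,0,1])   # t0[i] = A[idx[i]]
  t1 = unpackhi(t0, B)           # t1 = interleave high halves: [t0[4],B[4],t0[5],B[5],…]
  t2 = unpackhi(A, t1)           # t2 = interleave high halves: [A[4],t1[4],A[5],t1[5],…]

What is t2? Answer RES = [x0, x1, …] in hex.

→ t0 |5f|19|f1|db|71|71|71|19|
→ t1 |71|79|71|29|71|ea|19|d5|
→ t2 |22|71|db|ea|6a|19|5f|d5|

RES = [ 0x22  0x71  0xdb  0xea  0x6a  0x19  0x5f  0xd5 ]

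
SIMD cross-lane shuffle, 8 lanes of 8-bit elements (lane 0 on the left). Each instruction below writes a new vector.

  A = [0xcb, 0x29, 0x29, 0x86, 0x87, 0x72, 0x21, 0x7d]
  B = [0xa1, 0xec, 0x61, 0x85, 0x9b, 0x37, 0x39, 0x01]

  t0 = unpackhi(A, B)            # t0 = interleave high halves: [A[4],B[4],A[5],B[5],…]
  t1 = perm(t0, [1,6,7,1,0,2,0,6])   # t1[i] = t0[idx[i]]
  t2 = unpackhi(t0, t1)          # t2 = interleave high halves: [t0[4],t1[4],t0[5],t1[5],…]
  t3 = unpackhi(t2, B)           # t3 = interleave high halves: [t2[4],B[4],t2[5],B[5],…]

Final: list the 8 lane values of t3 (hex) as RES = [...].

→ t0 |87|9b|72|37|21|39|7d|01|
→ t1 |9b|7d|01|9b|87|72|87|7d|
→ t2 |21|87|39|72|7d|87|01|7d|
→ t3 |7d|9b|87|37|01|39|7d|01|

RES = [0x7d, 0x9b, 0x87, 0x37, 0x01, 0x39, 0x7d, 0x01]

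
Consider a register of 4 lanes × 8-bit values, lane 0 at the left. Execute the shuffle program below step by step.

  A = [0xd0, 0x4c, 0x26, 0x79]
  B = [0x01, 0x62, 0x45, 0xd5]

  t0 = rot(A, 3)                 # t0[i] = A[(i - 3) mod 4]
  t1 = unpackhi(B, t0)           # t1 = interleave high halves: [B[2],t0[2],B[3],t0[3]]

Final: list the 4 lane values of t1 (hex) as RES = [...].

  t0: 4c 26 79 d0
  t1: 45 79 d5 d0

RES = [0x45, 0x79, 0xd5, 0xd0]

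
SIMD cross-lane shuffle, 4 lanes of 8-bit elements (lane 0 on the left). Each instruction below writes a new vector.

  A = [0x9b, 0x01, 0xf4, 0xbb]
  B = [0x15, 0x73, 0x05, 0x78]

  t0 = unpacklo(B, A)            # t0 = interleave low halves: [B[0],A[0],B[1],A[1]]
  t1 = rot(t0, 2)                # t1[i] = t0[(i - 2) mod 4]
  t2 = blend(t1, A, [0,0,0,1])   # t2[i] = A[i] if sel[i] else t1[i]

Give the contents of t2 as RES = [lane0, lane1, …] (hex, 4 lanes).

RES = [ 0x73  0x01  0x15  0xbb ]

  t0: 15 9b 73 01
  t1: 73 01 15 9b
  t2: 73 01 15 bb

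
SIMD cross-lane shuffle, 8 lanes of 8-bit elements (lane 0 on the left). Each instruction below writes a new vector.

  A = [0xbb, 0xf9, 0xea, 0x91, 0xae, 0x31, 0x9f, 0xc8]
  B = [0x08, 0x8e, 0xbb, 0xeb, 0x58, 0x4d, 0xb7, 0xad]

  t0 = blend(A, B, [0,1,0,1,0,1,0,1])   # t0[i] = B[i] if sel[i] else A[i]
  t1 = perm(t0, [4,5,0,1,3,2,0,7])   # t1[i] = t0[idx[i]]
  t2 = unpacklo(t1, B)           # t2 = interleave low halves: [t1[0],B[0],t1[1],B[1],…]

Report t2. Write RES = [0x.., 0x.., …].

  t0: bb 8e ea eb ae 4d 9f ad
  t1: ae 4d bb 8e eb ea bb ad
  t2: ae 08 4d 8e bb bb 8e eb

RES = [ 0xae  0x08  0x4d  0x8e  0xbb  0xbb  0x8e  0xeb ]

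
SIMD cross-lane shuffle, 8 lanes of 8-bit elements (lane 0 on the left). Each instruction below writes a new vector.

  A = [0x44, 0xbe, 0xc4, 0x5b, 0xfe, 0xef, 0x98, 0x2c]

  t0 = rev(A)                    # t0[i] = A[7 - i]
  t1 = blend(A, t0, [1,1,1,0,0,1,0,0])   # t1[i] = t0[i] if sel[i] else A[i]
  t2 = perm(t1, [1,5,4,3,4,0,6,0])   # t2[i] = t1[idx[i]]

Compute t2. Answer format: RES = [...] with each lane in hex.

RES = [ 0x98  0xc4  0xfe  0x5b  0xfe  0x2c  0x98  0x2c ]

→ t0 |2c|98|ef|fe|5b|c4|be|44|
→ t1 |2c|98|ef|5b|fe|c4|98|2c|
→ t2 |98|c4|fe|5b|fe|2c|98|2c|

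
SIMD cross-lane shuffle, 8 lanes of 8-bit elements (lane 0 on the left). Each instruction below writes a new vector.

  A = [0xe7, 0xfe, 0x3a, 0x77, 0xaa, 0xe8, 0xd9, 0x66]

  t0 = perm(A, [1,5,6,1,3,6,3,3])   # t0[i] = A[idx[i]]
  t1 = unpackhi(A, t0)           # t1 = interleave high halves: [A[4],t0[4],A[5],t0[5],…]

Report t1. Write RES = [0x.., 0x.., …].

t0 = [0xfe, 0xe8, 0xd9, 0xfe, 0x77, 0xd9, 0x77, 0x77]
t1 = [0xaa, 0x77, 0xe8, 0xd9, 0xd9, 0x77, 0x66, 0x77]

RES = [ 0xaa  0x77  0xe8  0xd9  0xd9  0x77  0x66  0x77 ]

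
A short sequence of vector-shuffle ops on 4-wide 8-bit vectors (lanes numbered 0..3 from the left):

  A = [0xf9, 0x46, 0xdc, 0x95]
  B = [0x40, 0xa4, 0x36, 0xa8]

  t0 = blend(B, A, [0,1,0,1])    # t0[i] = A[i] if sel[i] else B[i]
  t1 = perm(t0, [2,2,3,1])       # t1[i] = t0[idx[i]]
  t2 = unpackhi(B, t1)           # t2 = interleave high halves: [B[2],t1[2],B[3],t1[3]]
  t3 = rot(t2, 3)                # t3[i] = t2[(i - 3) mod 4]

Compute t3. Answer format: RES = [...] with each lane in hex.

RES = [0x95, 0xa8, 0x46, 0x36]

→ t0 |40|46|36|95|
→ t1 |36|36|95|46|
→ t2 |36|95|a8|46|
→ t3 |95|a8|46|36|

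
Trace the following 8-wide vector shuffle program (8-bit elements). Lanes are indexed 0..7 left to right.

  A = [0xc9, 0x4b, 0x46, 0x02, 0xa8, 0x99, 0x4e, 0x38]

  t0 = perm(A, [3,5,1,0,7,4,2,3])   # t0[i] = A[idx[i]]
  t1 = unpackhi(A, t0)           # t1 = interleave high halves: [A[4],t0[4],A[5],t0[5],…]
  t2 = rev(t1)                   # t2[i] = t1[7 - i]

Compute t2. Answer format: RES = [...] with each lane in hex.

RES = [0x02, 0x38, 0x46, 0x4e, 0xa8, 0x99, 0x38, 0xa8]

  t0: 02 99 4b c9 38 a8 46 02
  t1: a8 38 99 a8 4e 46 38 02
  t2: 02 38 46 4e a8 99 38 a8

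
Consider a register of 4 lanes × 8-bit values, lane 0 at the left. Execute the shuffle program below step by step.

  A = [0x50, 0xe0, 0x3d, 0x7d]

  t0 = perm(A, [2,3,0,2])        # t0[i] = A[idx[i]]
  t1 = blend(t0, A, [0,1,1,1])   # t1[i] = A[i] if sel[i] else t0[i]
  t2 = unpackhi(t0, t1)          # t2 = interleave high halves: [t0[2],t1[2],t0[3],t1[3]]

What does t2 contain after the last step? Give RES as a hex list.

RES = [ 0x50  0x3d  0x3d  0x7d ]

t0 = [0x3d, 0x7d, 0x50, 0x3d]
t1 = [0x3d, 0xe0, 0x3d, 0x7d]
t2 = [0x50, 0x3d, 0x3d, 0x7d]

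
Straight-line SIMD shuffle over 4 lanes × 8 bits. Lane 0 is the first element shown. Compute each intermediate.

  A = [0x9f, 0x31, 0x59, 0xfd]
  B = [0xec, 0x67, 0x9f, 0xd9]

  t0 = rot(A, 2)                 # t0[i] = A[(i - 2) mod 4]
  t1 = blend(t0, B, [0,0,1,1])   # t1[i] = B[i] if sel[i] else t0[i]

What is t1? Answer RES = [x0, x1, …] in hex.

  t0: 59 fd 9f 31
  t1: 59 fd 9f d9

RES = [ 0x59  0xfd  0x9f  0xd9 ]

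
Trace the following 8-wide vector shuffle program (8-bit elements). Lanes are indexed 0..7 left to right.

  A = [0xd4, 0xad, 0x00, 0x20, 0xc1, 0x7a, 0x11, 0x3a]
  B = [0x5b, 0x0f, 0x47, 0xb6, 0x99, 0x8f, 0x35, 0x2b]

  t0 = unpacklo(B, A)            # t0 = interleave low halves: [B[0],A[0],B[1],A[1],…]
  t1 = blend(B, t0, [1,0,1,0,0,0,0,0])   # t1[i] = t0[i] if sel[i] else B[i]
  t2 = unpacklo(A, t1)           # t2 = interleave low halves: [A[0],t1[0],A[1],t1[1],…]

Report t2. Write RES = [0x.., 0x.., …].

  t0: 5b d4 0f ad 47 00 b6 20
  t1: 5b 0f 0f b6 99 8f 35 2b
  t2: d4 5b ad 0f 00 0f 20 b6

RES = [0xd4, 0x5b, 0xad, 0x0f, 0x00, 0x0f, 0x20, 0xb6]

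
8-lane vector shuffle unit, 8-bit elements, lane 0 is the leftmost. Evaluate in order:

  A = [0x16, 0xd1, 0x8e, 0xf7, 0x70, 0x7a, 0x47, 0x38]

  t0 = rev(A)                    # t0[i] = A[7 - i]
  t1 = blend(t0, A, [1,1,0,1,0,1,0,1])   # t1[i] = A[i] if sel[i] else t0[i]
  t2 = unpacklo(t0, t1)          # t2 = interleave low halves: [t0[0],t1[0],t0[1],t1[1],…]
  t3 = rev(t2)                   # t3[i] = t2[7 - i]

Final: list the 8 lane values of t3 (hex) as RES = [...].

→ t0 |38|47|7a|70|f7|8e|d1|16|
→ t1 |16|d1|7a|f7|f7|7a|d1|38|
→ t2 |38|16|47|d1|7a|7a|70|f7|
→ t3 |f7|70|7a|7a|d1|47|16|38|

RES = [ 0xf7  0x70  0x7a  0x7a  0xd1  0x47  0x16  0x38 ]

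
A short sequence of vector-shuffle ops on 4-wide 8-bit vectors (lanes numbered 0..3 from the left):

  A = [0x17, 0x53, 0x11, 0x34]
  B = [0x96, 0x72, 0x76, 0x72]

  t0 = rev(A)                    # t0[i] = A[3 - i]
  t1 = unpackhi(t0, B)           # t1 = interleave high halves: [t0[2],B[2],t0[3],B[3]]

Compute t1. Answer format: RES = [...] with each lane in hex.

  t0: 34 11 53 17
  t1: 53 76 17 72

RES = [0x53, 0x76, 0x17, 0x72]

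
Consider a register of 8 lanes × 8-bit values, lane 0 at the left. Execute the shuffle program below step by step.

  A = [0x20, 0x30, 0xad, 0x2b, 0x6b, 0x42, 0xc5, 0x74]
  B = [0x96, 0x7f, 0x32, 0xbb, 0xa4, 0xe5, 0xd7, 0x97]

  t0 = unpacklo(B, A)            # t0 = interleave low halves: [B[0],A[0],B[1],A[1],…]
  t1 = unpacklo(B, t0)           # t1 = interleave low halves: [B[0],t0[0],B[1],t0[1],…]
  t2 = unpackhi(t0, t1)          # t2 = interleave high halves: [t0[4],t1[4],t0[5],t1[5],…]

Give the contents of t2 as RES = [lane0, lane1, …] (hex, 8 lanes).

→ t0 |96|20|7f|30|32|ad|bb|2b|
→ t1 |96|96|7f|20|32|7f|bb|30|
→ t2 |32|32|ad|7f|bb|bb|2b|30|

RES = [ 0x32  0x32  0xad  0x7f  0xbb  0xbb  0x2b  0x30 ]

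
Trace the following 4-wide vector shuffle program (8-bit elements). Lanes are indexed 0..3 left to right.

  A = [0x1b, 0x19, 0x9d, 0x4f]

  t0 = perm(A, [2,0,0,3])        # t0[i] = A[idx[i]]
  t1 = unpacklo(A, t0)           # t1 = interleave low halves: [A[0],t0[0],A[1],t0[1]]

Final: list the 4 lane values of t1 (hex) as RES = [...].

RES = [ 0x1b  0x9d  0x19  0x1b ]

t0 = [0x9d, 0x1b, 0x1b, 0x4f]
t1 = [0x1b, 0x9d, 0x19, 0x1b]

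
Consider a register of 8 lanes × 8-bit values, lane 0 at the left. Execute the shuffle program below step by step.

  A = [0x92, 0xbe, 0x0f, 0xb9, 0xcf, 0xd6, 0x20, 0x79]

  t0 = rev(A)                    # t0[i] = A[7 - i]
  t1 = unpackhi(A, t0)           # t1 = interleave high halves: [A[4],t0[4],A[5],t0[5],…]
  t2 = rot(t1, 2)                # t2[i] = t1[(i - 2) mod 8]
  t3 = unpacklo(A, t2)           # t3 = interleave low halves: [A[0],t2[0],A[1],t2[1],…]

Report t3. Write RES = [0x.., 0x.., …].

RES = [ 0x92  0x79  0xbe  0x92  0x0f  0xcf  0xb9  0xb9 ]

  t0: 79 20 d6 cf b9 0f be 92
  t1: cf b9 d6 0f 20 be 79 92
  t2: 79 92 cf b9 d6 0f 20 be
  t3: 92 79 be 92 0f cf b9 b9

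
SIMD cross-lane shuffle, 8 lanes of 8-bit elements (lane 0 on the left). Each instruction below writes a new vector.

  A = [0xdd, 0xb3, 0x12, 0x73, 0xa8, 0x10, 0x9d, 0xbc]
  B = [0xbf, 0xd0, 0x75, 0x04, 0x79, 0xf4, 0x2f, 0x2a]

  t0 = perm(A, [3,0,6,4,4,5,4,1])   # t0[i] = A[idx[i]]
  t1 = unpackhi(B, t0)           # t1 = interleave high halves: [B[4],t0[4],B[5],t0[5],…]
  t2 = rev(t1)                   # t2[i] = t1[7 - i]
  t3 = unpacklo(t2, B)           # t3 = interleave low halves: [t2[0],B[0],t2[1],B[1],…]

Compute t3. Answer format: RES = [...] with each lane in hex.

RES = [ 0xb3  0xbf  0x2a  0xd0  0xa8  0x75  0x2f  0x04 ]

  t0: 73 dd 9d a8 a8 10 a8 b3
  t1: 79 a8 f4 10 2f a8 2a b3
  t2: b3 2a a8 2f 10 f4 a8 79
  t3: b3 bf 2a d0 a8 75 2f 04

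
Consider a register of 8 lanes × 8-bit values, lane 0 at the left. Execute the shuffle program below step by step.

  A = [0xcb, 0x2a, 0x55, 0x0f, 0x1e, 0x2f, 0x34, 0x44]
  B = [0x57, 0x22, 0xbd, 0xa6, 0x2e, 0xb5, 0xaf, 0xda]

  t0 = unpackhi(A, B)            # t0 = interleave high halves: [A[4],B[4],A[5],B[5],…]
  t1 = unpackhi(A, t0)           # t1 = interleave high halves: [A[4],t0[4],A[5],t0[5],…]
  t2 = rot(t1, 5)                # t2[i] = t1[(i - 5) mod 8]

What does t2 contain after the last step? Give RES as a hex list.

RES = [0xaf, 0x34, 0x44, 0x44, 0xda, 0x1e, 0x34, 0x2f]

  t0: 1e 2e 2f b5 34 af 44 da
  t1: 1e 34 2f af 34 44 44 da
  t2: af 34 44 44 da 1e 34 2f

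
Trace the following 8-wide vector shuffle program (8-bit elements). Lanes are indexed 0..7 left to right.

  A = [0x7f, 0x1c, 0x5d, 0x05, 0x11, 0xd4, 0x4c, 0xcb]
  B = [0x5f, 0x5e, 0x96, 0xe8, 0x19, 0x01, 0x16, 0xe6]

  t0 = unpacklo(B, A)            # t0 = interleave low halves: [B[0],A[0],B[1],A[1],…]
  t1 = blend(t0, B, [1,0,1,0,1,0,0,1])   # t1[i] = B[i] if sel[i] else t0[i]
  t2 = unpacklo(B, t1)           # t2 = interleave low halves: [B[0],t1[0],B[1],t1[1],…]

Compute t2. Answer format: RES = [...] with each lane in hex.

→ t0 |5f|7f|5e|1c|96|5d|e8|05|
→ t1 |5f|7f|96|1c|19|5d|e8|e6|
→ t2 |5f|5f|5e|7f|96|96|e8|1c|

RES = [0x5f, 0x5f, 0x5e, 0x7f, 0x96, 0x96, 0xe8, 0x1c]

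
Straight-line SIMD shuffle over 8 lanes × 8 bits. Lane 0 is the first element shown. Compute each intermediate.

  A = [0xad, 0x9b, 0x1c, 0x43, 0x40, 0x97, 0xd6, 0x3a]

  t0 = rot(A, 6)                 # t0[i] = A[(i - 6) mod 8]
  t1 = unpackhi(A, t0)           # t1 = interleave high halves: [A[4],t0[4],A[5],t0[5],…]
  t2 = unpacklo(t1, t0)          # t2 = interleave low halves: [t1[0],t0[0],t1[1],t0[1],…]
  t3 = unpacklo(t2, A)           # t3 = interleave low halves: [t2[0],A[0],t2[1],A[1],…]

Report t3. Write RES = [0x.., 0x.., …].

RES = [0x40, 0xad, 0x1c, 0x9b, 0xd6, 0x1c, 0x43, 0x43]

t0 = [0x1c, 0x43, 0x40, 0x97, 0xd6, 0x3a, 0xad, 0x9b]
t1 = [0x40, 0xd6, 0x97, 0x3a, 0xd6, 0xad, 0x3a, 0x9b]
t2 = [0x40, 0x1c, 0xd6, 0x43, 0x97, 0x40, 0x3a, 0x97]
t3 = [0x40, 0xad, 0x1c, 0x9b, 0xd6, 0x1c, 0x43, 0x43]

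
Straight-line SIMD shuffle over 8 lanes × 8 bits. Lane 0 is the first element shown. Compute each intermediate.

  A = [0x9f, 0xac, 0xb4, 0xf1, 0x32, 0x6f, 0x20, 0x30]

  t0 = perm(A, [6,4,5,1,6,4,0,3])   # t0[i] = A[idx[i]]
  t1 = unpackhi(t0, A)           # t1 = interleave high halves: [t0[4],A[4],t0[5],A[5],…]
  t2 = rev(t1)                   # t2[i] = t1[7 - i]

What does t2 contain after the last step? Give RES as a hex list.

  t0: 20 32 6f ac 20 32 9f f1
  t1: 20 32 32 6f 9f 20 f1 30
  t2: 30 f1 20 9f 6f 32 32 20

RES = [0x30, 0xf1, 0x20, 0x9f, 0x6f, 0x32, 0x32, 0x20]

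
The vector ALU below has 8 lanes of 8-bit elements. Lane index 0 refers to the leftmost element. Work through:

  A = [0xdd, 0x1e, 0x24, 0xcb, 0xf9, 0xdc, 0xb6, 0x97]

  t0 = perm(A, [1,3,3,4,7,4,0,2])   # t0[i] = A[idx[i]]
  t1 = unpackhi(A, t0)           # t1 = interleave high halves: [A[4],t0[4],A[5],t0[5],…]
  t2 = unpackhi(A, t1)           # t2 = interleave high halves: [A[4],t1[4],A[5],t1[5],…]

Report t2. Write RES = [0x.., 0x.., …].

t0 = [0x1e, 0xcb, 0xcb, 0xf9, 0x97, 0xf9, 0xdd, 0x24]
t1 = [0xf9, 0x97, 0xdc, 0xf9, 0xb6, 0xdd, 0x97, 0x24]
t2 = [0xf9, 0xb6, 0xdc, 0xdd, 0xb6, 0x97, 0x97, 0x24]

RES = [0xf9, 0xb6, 0xdc, 0xdd, 0xb6, 0x97, 0x97, 0x24]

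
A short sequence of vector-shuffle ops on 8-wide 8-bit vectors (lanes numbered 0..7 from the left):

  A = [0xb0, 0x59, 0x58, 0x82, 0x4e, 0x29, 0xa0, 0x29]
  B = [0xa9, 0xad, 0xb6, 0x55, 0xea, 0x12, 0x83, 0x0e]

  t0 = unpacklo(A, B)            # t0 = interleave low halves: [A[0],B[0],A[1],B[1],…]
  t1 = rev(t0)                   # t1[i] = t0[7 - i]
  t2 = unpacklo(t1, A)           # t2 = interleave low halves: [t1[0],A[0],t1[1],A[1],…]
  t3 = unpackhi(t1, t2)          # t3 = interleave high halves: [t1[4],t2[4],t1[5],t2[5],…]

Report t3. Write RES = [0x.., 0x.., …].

RES = [ 0xad  0xb6  0x59  0x58  0xa9  0x58  0xb0  0x82 ]

→ t0 |b0|a9|59|ad|58|b6|82|55|
→ t1 |55|82|b6|58|ad|59|a9|b0|
→ t2 |55|b0|82|59|b6|58|58|82|
→ t3 |ad|b6|59|58|a9|58|b0|82|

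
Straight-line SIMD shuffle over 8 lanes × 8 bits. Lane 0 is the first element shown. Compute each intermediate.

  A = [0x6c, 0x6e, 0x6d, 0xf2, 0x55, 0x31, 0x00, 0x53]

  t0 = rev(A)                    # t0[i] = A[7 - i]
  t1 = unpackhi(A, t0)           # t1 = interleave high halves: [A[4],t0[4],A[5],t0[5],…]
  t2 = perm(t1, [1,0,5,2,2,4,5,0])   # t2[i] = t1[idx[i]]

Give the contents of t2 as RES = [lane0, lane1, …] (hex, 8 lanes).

RES = [0xf2, 0x55, 0x6e, 0x31, 0x31, 0x00, 0x6e, 0x55]

t0 = [0x53, 0x00, 0x31, 0x55, 0xf2, 0x6d, 0x6e, 0x6c]
t1 = [0x55, 0xf2, 0x31, 0x6d, 0x00, 0x6e, 0x53, 0x6c]
t2 = [0xf2, 0x55, 0x6e, 0x31, 0x31, 0x00, 0x6e, 0x55]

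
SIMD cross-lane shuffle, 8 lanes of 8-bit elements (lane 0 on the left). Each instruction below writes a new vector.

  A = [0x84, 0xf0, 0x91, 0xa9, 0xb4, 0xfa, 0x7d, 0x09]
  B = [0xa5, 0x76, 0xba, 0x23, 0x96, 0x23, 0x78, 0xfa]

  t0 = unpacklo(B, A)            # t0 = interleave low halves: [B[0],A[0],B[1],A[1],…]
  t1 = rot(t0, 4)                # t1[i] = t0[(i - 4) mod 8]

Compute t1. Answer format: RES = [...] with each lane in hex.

RES = [ 0xba  0x91  0x23  0xa9  0xa5  0x84  0x76  0xf0 ]

→ t0 |a5|84|76|f0|ba|91|23|a9|
→ t1 |ba|91|23|a9|a5|84|76|f0|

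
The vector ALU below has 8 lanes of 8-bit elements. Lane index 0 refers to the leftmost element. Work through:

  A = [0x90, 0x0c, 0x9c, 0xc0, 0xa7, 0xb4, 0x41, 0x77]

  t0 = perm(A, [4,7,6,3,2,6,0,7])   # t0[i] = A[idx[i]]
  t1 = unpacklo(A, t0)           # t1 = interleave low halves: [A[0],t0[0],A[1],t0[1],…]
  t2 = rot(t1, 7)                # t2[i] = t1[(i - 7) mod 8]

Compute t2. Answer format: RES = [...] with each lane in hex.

t0 = [0xa7, 0x77, 0x41, 0xc0, 0x9c, 0x41, 0x90, 0x77]
t1 = [0x90, 0xa7, 0x0c, 0x77, 0x9c, 0x41, 0xc0, 0xc0]
t2 = [0xa7, 0x0c, 0x77, 0x9c, 0x41, 0xc0, 0xc0, 0x90]

RES = [ 0xa7  0x0c  0x77  0x9c  0x41  0xc0  0xc0  0x90 ]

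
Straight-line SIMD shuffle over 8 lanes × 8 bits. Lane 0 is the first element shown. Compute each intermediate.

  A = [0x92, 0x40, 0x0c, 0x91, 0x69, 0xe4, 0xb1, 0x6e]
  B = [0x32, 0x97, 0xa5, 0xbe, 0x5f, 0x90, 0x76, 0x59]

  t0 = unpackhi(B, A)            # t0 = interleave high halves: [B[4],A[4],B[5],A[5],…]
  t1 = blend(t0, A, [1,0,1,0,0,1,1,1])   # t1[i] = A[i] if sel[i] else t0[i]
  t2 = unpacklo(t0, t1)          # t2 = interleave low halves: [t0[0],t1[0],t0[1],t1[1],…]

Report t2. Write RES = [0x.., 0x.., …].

RES = [0x5f, 0x92, 0x69, 0x69, 0x90, 0x0c, 0xe4, 0xe4]

  t0: 5f 69 90 e4 76 b1 59 6e
  t1: 92 69 0c e4 76 e4 b1 6e
  t2: 5f 92 69 69 90 0c e4 e4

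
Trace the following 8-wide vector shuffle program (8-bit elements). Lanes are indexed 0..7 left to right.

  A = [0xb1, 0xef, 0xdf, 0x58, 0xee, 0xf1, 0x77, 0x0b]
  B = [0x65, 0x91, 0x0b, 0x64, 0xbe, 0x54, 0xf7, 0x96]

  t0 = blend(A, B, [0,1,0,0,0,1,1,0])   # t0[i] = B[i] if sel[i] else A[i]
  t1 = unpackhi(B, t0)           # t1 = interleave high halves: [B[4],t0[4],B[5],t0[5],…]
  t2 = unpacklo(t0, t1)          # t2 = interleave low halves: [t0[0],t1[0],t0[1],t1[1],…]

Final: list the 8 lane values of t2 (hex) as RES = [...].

  t0: b1 91 df 58 ee 54 f7 0b
  t1: be ee 54 54 f7 f7 96 0b
  t2: b1 be 91 ee df 54 58 54

RES = [ 0xb1  0xbe  0x91  0xee  0xdf  0x54  0x58  0x54 ]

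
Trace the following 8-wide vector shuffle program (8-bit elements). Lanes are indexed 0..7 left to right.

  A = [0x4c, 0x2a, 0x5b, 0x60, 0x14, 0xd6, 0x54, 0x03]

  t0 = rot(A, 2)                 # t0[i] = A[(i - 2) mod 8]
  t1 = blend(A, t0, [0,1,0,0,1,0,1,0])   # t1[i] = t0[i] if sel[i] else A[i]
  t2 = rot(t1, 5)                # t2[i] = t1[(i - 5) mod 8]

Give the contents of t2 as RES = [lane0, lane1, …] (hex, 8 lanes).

→ t0 |54|03|4c|2a|5b|60|14|d6|
→ t1 |4c|03|5b|60|5b|d6|14|03|
→ t2 |60|5b|d6|14|03|4c|03|5b|

RES = [ 0x60  0x5b  0xd6  0x14  0x03  0x4c  0x03  0x5b ]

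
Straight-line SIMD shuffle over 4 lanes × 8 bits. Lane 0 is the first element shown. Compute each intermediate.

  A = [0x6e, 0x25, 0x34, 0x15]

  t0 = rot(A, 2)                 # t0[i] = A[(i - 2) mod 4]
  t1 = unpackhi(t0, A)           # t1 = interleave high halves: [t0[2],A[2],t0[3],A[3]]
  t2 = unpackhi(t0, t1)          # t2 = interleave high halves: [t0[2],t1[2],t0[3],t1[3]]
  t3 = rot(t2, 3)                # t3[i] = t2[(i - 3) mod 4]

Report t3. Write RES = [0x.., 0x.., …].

RES = [ 0x25  0x25  0x15  0x6e ]

→ t0 |34|15|6e|25|
→ t1 |6e|34|25|15|
→ t2 |6e|25|25|15|
→ t3 |25|25|15|6e|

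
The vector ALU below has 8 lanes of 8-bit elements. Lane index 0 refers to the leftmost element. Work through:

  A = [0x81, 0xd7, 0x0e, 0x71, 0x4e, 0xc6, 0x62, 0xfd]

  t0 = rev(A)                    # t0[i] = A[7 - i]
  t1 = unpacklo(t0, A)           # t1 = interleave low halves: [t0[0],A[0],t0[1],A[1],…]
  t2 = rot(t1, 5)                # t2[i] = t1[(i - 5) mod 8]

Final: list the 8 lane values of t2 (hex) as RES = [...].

RES = [ 0xd7  0xc6  0x0e  0x4e  0x71  0xfd  0x81  0x62 ]

t0 = [0xfd, 0x62, 0xc6, 0x4e, 0x71, 0x0e, 0xd7, 0x81]
t1 = [0xfd, 0x81, 0x62, 0xd7, 0xc6, 0x0e, 0x4e, 0x71]
t2 = [0xd7, 0xc6, 0x0e, 0x4e, 0x71, 0xfd, 0x81, 0x62]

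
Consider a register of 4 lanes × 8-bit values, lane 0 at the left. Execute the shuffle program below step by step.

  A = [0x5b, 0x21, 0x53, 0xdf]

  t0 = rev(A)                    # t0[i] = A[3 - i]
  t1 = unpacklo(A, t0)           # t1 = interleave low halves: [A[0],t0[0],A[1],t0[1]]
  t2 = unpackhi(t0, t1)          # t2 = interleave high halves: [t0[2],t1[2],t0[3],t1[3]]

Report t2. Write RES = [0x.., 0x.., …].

RES = [0x21, 0x21, 0x5b, 0x53]

t0 = [0xdf, 0x53, 0x21, 0x5b]
t1 = [0x5b, 0xdf, 0x21, 0x53]
t2 = [0x21, 0x21, 0x5b, 0x53]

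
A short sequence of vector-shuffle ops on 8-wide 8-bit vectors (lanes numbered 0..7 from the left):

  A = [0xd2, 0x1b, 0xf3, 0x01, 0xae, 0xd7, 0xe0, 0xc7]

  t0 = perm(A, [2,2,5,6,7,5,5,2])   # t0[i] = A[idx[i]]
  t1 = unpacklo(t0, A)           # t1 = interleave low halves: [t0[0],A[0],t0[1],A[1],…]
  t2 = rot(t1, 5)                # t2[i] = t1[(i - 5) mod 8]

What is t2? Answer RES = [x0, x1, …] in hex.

t0 = [0xf3, 0xf3, 0xd7, 0xe0, 0xc7, 0xd7, 0xd7, 0xf3]
t1 = [0xf3, 0xd2, 0xf3, 0x1b, 0xd7, 0xf3, 0xe0, 0x01]
t2 = [0x1b, 0xd7, 0xf3, 0xe0, 0x01, 0xf3, 0xd2, 0xf3]

RES = [ 0x1b  0xd7  0xf3  0xe0  0x01  0xf3  0xd2  0xf3 ]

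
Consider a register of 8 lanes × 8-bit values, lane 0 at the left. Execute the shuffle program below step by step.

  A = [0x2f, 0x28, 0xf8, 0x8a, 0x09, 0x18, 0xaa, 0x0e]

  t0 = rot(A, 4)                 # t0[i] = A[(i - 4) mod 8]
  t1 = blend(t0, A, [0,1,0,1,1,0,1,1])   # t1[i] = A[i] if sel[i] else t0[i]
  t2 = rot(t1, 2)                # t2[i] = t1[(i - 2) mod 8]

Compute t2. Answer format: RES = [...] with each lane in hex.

→ t0 |09|18|aa|0e|2f|28|f8|8a|
→ t1 |09|28|aa|8a|09|28|aa|0e|
→ t2 |aa|0e|09|28|aa|8a|09|28|

RES = [0xaa, 0x0e, 0x09, 0x28, 0xaa, 0x8a, 0x09, 0x28]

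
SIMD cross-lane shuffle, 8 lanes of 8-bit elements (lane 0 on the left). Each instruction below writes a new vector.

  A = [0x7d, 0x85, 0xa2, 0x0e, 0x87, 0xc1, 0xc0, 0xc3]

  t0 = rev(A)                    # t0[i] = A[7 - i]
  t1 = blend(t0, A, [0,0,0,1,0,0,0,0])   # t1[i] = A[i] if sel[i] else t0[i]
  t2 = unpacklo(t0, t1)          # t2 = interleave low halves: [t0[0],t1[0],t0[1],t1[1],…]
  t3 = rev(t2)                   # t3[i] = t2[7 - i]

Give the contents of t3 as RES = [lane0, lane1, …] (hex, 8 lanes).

  t0: c3 c0 c1 87 0e a2 85 7d
  t1: c3 c0 c1 0e 0e a2 85 7d
  t2: c3 c3 c0 c0 c1 c1 87 0e
  t3: 0e 87 c1 c1 c0 c0 c3 c3

RES = [ 0x0e  0x87  0xc1  0xc1  0xc0  0xc0  0xc3  0xc3 ]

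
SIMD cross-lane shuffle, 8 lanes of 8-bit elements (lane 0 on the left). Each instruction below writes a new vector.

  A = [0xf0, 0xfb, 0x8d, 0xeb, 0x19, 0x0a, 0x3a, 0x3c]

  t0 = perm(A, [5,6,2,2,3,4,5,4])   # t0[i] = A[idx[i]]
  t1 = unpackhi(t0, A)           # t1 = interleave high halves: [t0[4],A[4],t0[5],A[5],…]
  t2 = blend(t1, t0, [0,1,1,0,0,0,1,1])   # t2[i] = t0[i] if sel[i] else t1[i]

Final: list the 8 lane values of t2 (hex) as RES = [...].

RES = [0xeb, 0x3a, 0x8d, 0x0a, 0x0a, 0x3a, 0x0a, 0x19]

  t0: 0a 3a 8d 8d eb 19 0a 19
  t1: eb 19 19 0a 0a 3a 19 3c
  t2: eb 3a 8d 0a 0a 3a 0a 19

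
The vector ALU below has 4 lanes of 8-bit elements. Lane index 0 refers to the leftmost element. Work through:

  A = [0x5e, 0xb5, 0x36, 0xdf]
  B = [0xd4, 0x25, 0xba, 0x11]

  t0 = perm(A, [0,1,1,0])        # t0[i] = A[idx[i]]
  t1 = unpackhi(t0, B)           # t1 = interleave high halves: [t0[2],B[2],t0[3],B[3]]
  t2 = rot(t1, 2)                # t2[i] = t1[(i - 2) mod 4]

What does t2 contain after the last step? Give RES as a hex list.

t0 = [0x5e, 0xb5, 0xb5, 0x5e]
t1 = [0xb5, 0xba, 0x5e, 0x11]
t2 = [0x5e, 0x11, 0xb5, 0xba]

RES = [ 0x5e  0x11  0xb5  0xba ]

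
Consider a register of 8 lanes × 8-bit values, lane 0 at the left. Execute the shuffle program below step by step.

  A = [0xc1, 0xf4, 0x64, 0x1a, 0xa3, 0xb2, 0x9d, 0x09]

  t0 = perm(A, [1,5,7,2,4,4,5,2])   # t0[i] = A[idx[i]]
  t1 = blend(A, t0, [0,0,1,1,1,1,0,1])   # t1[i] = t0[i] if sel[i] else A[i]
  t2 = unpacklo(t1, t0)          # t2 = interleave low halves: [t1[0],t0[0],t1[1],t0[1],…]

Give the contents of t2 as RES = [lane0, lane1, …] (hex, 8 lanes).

RES = [0xc1, 0xf4, 0xf4, 0xb2, 0x09, 0x09, 0x64, 0x64]

→ t0 |f4|b2|09|64|a3|a3|b2|64|
→ t1 |c1|f4|09|64|a3|a3|9d|64|
→ t2 |c1|f4|f4|b2|09|09|64|64|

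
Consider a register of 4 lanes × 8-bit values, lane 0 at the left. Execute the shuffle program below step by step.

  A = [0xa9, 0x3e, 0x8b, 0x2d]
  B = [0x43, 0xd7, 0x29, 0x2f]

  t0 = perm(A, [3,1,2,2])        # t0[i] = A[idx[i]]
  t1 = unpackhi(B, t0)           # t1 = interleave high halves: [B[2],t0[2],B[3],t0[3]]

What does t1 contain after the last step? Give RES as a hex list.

→ t0 |2d|3e|8b|8b|
→ t1 |29|8b|2f|8b|

RES = [0x29, 0x8b, 0x2f, 0x8b]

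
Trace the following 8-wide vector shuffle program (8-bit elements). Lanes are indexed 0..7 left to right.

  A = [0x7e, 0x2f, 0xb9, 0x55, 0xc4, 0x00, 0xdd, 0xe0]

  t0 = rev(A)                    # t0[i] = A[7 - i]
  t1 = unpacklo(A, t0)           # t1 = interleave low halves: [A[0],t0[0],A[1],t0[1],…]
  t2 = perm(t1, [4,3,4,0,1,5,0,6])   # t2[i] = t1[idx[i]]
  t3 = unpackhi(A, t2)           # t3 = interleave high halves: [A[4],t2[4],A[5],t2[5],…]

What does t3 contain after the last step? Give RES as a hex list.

  t0: e0 dd 00 c4 55 b9 2f 7e
  t1: 7e e0 2f dd b9 00 55 c4
  t2: b9 dd b9 7e e0 00 7e 55
  t3: c4 e0 00 00 dd 7e e0 55

RES = [ 0xc4  0xe0  0x00  0x00  0xdd  0x7e  0xe0  0x55 ]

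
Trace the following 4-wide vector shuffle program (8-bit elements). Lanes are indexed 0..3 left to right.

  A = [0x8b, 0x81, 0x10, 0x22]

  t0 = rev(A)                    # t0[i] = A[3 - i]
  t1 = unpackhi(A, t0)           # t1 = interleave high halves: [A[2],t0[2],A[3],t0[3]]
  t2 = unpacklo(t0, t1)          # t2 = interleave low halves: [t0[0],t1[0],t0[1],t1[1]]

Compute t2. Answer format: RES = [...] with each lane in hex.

RES = [0x22, 0x10, 0x10, 0x81]

  t0: 22 10 81 8b
  t1: 10 81 22 8b
  t2: 22 10 10 81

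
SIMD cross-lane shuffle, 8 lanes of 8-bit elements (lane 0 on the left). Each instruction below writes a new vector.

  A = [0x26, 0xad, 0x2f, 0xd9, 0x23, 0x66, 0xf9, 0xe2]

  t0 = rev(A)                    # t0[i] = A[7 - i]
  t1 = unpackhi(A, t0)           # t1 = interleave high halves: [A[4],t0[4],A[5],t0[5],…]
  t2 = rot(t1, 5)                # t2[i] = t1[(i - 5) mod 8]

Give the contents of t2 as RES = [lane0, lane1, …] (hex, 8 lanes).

RES = [0x2f, 0xf9, 0xad, 0xe2, 0x26, 0x23, 0xd9, 0x66]

t0 = [0xe2, 0xf9, 0x66, 0x23, 0xd9, 0x2f, 0xad, 0x26]
t1 = [0x23, 0xd9, 0x66, 0x2f, 0xf9, 0xad, 0xe2, 0x26]
t2 = [0x2f, 0xf9, 0xad, 0xe2, 0x26, 0x23, 0xd9, 0x66]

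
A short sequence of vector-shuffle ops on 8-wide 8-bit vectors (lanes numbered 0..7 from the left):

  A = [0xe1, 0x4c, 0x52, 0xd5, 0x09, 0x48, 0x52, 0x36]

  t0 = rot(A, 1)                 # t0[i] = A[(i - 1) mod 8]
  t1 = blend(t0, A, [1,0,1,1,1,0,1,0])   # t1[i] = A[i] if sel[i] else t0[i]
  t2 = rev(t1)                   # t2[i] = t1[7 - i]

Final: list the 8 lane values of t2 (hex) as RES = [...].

RES = [ 0x52  0x52  0x09  0x09  0xd5  0x52  0xe1  0xe1 ]

→ t0 |36|e1|4c|52|d5|09|48|52|
→ t1 |e1|e1|52|d5|09|09|52|52|
→ t2 |52|52|09|09|d5|52|e1|e1|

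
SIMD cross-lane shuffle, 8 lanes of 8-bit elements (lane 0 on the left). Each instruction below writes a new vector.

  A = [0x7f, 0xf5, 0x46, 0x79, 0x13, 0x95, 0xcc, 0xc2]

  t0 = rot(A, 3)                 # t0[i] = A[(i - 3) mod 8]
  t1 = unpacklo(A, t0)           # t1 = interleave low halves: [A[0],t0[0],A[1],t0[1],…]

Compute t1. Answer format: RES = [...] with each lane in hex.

t0 = [0x95, 0xcc, 0xc2, 0x7f, 0xf5, 0x46, 0x79, 0x13]
t1 = [0x7f, 0x95, 0xf5, 0xcc, 0x46, 0xc2, 0x79, 0x7f]

RES = [0x7f, 0x95, 0xf5, 0xcc, 0x46, 0xc2, 0x79, 0x7f]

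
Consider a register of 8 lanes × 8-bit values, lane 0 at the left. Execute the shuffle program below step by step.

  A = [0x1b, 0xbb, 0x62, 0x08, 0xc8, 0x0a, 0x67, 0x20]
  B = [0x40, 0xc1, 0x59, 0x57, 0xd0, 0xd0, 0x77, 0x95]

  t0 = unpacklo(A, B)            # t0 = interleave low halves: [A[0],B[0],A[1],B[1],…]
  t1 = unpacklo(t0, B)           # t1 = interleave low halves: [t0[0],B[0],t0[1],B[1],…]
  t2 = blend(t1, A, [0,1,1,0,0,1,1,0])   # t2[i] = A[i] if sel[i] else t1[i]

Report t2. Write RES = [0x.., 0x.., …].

t0 = [0x1b, 0x40, 0xbb, 0xc1, 0x62, 0x59, 0x08, 0x57]
t1 = [0x1b, 0x40, 0x40, 0xc1, 0xbb, 0x59, 0xc1, 0x57]
t2 = [0x1b, 0xbb, 0x62, 0xc1, 0xbb, 0x0a, 0x67, 0x57]

RES = [ 0x1b  0xbb  0x62  0xc1  0xbb  0x0a  0x67  0x57 ]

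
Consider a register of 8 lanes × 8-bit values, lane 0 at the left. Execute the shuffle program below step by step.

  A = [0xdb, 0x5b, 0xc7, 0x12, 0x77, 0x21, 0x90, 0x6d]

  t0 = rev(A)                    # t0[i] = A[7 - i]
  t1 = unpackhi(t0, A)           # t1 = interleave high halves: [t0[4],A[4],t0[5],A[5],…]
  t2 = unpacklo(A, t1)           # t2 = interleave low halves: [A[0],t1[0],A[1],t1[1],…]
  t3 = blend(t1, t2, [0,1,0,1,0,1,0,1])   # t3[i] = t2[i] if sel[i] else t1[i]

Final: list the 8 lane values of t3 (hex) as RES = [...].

RES = [ 0x12  0x12  0xc7  0x77  0x5b  0xc7  0xdb  0x21 ]

  t0: 6d 90 21 77 12 c7 5b db
  t1: 12 77 c7 21 5b 90 db 6d
  t2: db 12 5b 77 c7 c7 12 21
  t3: 12 12 c7 77 5b c7 db 21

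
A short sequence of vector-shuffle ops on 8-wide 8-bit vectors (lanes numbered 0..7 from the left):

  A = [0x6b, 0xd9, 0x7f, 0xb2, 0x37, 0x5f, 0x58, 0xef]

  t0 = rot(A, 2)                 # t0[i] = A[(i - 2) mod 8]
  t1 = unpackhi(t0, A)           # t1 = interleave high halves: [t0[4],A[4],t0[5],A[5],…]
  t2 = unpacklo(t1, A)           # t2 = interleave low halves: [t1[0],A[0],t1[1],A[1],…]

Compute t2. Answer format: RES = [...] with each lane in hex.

t0 = [0x58, 0xef, 0x6b, 0xd9, 0x7f, 0xb2, 0x37, 0x5f]
t1 = [0x7f, 0x37, 0xb2, 0x5f, 0x37, 0x58, 0x5f, 0xef]
t2 = [0x7f, 0x6b, 0x37, 0xd9, 0xb2, 0x7f, 0x5f, 0xb2]

RES = [ 0x7f  0x6b  0x37  0xd9  0xb2  0x7f  0x5f  0xb2 ]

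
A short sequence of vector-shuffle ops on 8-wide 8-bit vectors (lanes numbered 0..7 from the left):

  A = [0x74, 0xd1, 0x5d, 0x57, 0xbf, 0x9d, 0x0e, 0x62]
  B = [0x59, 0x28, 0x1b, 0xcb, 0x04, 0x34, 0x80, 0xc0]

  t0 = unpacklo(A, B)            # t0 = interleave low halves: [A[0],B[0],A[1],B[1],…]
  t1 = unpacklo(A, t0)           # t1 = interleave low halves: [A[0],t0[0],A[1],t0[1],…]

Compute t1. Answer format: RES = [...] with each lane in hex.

→ t0 |74|59|d1|28|5d|1b|57|cb|
→ t1 |74|74|d1|59|5d|d1|57|28|

RES = [ 0x74  0x74  0xd1  0x59  0x5d  0xd1  0x57  0x28 ]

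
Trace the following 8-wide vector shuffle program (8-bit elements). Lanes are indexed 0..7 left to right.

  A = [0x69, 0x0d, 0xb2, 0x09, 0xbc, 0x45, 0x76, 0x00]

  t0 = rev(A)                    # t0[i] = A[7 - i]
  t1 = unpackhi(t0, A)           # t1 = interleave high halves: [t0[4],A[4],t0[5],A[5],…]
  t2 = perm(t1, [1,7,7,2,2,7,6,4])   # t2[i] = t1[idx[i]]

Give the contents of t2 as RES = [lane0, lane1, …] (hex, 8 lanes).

→ t0 |00|76|45|bc|09|b2|0d|69|
→ t1 |09|bc|b2|45|0d|76|69|00|
→ t2 |bc|00|00|b2|b2|00|69|0d|

RES = [ 0xbc  0x00  0x00  0xb2  0xb2  0x00  0x69  0x0d ]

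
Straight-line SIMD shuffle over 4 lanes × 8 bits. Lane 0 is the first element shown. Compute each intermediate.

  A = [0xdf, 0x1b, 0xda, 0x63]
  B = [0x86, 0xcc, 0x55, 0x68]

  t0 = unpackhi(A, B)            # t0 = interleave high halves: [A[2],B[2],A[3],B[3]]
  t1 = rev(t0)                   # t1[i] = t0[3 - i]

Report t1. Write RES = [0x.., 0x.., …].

→ t0 |da|55|63|68|
→ t1 |68|63|55|da|

RES = [ 0x68  0x63  0x55  0xda ]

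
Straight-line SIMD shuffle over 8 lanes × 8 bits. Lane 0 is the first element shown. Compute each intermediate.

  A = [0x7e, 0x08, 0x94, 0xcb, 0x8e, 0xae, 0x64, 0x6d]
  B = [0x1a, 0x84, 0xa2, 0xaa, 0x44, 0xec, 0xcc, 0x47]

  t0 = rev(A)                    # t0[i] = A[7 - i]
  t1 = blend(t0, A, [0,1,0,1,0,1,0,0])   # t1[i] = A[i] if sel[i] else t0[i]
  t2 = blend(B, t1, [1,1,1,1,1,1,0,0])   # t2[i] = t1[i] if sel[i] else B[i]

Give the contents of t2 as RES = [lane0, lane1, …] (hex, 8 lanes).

  t0: 6d 64 ae 8e cb 94 08 7e
  t1: 6d 08 ae cb cb ae 08 7e
  t2: 6d 08 ae cb cb ae cc 47

RES = [0x6d, 0x08, 0xae, 0xcb, 0xcb, 0xae, 0xcc, 0x47]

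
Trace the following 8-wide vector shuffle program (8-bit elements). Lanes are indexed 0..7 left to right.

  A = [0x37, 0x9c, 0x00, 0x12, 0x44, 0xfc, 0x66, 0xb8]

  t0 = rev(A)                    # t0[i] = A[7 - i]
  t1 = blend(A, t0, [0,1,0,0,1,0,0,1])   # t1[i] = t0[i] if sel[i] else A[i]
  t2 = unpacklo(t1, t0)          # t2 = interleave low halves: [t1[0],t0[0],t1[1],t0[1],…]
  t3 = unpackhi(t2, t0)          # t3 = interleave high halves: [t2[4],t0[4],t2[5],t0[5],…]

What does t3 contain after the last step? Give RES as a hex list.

RES = [0x00, 0x12, 0xfc, 0x00, 0x12, 0x9c, 0x44, 0x37]

t0 = [0xb8, 0x66, 0xfc, 0x44, 0x12, 0x00, 0x9c, 0x37]
t1 = [0x37, 0x66, 0x00, 0x12, 0x12, 0xfc, 0x66, 0x37]
t2 = [0x37, 0xb8, 0x66, 0x66, 0x00, 0xfc, 0x12, 0x44]
t3 = [0x00, 0x12, 0xfc, 0x00, 0x12, 0x9c, 0x44, 0x37]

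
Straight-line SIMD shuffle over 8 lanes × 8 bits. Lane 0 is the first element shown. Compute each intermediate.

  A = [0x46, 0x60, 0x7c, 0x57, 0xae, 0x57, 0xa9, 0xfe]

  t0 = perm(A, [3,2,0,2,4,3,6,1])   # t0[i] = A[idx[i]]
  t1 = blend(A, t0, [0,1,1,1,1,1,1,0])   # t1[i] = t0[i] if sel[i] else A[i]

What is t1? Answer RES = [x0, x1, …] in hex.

RES = [0x46, 0x7c, 0x46, 0x7c, 0xae, 0x57, 0xa9, 0xfe]

→ t0 |57|7c|46|7c|ae|57|a9|60|
→ t1 |46|7c|46|7c|ae|57|a9|fe|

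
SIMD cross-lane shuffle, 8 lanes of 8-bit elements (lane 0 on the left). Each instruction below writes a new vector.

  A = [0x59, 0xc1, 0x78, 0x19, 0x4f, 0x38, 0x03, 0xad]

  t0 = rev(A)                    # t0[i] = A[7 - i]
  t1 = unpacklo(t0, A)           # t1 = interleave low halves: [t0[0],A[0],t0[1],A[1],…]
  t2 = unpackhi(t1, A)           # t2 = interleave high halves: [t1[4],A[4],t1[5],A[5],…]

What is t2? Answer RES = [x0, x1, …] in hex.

→ t0 |ad|03|38|4f|19|78|c1|59|
→ t1 |ad|59|03|c1|38|78|4f|19|
→ t2 |38|4f|78|38|4f|03|19|ad|

RES = [ 0x38  0x4f  0x78  0x38  0x4f  0x03  0x19  0xad ]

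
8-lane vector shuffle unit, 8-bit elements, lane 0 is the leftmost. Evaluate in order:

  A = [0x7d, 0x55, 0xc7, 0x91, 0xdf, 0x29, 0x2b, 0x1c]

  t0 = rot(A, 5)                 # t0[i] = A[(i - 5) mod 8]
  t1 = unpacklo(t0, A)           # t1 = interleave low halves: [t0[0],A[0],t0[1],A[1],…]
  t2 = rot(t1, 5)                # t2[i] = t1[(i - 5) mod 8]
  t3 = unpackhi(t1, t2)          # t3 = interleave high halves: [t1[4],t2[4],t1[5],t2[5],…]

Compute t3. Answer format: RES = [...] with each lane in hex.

RES = [ 0x29  0x91  0xc7  0x91  0x2b  0x7d  0x91  0xdf ]

→ t0 |91|df|29|2b|1c|7d|55|c7|
→ t1 |91|7d|df|55|29|c7|2b|91|
→ t2 |55|29|c7|2b|91|91|7d|df|
→ t3 |29|91|c7|91|2b|7d|91|df|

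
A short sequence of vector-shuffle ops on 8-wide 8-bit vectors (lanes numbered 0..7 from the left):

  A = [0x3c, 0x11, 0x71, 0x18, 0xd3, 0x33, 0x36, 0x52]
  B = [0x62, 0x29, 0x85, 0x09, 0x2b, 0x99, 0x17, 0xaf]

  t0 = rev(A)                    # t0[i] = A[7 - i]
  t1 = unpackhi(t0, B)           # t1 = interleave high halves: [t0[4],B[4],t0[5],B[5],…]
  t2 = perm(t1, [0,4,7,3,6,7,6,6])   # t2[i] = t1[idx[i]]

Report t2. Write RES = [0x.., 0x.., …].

→ t0 |52|36|33|d3|18|71|11|3c|
→ t1 |18|2b|71|99|11|17|3c|af|
→ t2 |18|11|af|99|3c|af|3c|3c|

RES = [0x18, 0x11, 0xaf, 0x99, 0x3c, 0xaf, 0x3c, 0x3c]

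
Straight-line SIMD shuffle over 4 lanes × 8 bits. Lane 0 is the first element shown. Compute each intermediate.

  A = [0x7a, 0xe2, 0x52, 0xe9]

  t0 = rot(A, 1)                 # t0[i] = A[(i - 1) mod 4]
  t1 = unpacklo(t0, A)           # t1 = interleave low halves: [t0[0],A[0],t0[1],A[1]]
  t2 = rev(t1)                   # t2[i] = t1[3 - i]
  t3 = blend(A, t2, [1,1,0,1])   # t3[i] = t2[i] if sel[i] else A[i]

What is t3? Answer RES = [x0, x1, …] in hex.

RES = [ 0xe2  0x7a  0x52  0xe9 ]

  t0: e9 7a e2 52
  t1: e9 7a 7a e2
  t2: e2 7a 7a e9
  t3: e2 7a 52 e9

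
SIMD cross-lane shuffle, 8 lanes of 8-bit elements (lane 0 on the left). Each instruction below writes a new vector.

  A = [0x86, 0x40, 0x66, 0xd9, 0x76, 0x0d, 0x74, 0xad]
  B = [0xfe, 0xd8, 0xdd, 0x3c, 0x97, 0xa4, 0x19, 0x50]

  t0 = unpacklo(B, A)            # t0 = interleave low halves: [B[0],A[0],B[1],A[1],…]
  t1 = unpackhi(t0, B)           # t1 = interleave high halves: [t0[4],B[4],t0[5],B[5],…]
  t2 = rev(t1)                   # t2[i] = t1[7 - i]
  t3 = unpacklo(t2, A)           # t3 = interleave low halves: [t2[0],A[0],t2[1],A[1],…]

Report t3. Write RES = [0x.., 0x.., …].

RES = [0x50, 0x86, 0xd9, 0x40, 0x19, 0x66, 0x3c, 0xd9]

  t0: fe 86 d8 40 dd 66 3c d9
  t1: dd 97 66 a4 3c 19 d9 50
  t2: 50 d9 19 3c a4 66 97 dd
  t3: 50 86 d9 40 19 66 3c d9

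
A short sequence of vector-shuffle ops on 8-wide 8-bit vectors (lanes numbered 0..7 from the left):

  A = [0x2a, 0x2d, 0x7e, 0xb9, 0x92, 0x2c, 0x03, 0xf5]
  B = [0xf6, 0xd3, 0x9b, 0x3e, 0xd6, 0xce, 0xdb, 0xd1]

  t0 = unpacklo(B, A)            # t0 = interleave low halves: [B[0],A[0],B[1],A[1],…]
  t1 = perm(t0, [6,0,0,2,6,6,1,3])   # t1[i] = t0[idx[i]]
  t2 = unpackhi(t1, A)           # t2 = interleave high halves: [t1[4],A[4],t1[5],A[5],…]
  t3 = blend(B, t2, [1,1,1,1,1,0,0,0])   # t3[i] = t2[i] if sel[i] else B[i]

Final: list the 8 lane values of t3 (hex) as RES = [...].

RES = [0x3e, 0x92, 0x3e, 0x2c, 0x2a, 0xce, 0xdb, 0xd1]

t0 = [0xf6, 0x2a, 0xd3, 0x2d, 0x9b, 0x7e, 0x3e, 0xb9]
t1 = [0x3e, 0xf6, 0xf6, 0xd3, 0x3e, 0x3e, 0x2a, 0x2d]
t2 = [0x3e, 0x92, 0x3e, 0x2c, 0x2a, 0x03, 0x2d, 0xf5]
t3 = [0x3e, 0x92, 0x3e, 0x2c, 0x2a, 0xce, 0xdb, 0xd1]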